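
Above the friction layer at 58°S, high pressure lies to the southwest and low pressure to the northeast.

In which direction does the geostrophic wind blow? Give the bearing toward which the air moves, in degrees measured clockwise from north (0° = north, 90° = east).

315°

The pressure-gradient force points toward the northeast (bearing 045°).
Geostrophic balance: in the Southern Hemisphere the Coriolis force deflects motion to the left, so the geostrophic wind blows 90° to the left of the pressure-gradient force (low pressure on the right).
Rotating 045° by 90° counterclockwise gives 315° — the wind blows toward the northwest.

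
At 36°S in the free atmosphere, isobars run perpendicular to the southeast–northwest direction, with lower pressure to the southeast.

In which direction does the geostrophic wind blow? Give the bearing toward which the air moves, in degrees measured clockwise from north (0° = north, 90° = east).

045°

The pressure-gradient force points toward the southeast (bearing 135°).
Geostrophic balance: in the Southern Hemisphere the Coriolis force deflects motion to the left, so the geostrophic wind blows 90° to the left of the pressure-gradient force (low pressure on the right).
Rotating 135° by 90° counterclockwise gives 045° — the wind blows toward the northeast.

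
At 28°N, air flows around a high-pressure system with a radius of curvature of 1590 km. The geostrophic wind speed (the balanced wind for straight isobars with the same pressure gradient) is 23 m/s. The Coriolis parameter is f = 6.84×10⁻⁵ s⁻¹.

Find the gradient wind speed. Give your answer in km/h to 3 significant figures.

Around a high, pressure-gradient force acts outward with centrifugal, so Coriolis balances both:
fV = (1/ρ)|∂P/∂n| + V²/R  →  V² − fR·V + fR·V_g = 0
With fR = 6.84×10⁻⁵ × 1590×10³ m = 109 m/s:
V = [fR − √((fR)² − 4 fR V_g)]/2 = [109 − √(109² − 4×109×23)]/2 = 33 m/s
Supergeostrophic (V > V_g = 23 m/s), as expected around a high.
Converting: 33 m/s × 3.6 = 119 km/h

119 km/h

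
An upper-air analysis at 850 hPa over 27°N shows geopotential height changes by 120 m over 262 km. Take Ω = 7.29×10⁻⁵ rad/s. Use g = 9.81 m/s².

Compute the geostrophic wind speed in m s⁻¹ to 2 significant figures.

Coriolis parameter at 27°N:
f = 2Ω sin φ = 2 × 7.29×10⁻⁵ × sin 27° = 6.62×10⁻⁵ s⁻¹
Height gradient: |∂Z/∂n| = 120 m / 262000 m = 4.58×10⁻⁴
On a pressure surface, geostrophic balance gives V_g = (g/f)|∂Z/∂n|:
V_g = 9.81 × 4.58×10⁻⁴ / 6.62×10⁻⁵ = 67.9 m/s

68 m s⁻¹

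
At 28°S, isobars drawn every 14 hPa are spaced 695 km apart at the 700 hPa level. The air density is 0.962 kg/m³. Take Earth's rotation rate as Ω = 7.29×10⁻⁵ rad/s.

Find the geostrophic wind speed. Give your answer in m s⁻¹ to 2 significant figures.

Coriolis parameter at 28°S:
f = 2Ω sin φ = 2 × 7.29×10⁻⁵ × sin 28° = 6.84×10⁻⁵ s⁻¹
Pressure gradient: |∂P/∂n| = 1400 Pa / 695000 m = 2.01×10⁻³ Pa/m
Geostrophic balance (pressure-gradient force = Coriolis force):
V_g = (1/(fρ)) |∂P/∂n| = 2.01×10⁻³ / (6.84×10⁻⁵ × 0.962) = 30.6 m/s

31 m s⁻¹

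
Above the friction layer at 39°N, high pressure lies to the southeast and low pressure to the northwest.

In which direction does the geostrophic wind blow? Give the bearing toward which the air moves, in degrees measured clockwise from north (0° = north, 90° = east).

The pressure-gradient force points toward the northwest (bearing 315°).
Geostrophic balance: in the Northern Hemisphere the Coriolis force deflects motion to the right, so the geostrophic wind blows 90° to the right of the pressure-gradient force (low pressure on the left).
Rotating 315° by 90° clockwise gives 045° — the wind blows toward the northeast.

045°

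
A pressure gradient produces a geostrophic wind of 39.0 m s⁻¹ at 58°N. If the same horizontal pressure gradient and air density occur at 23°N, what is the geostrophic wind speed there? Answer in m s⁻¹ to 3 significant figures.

With the same pressure gradient and density, V_g ∝ 1/f ∝ 1/sin φ.
V₂ = V₁ · sin φ₁ / sin φ₂ = 39.0 × sin 58° / sin 23°
V₂ = 39.0 × 0.8480/0.3907 = 84.6 m s⁻¹

84.6 m s⁻¹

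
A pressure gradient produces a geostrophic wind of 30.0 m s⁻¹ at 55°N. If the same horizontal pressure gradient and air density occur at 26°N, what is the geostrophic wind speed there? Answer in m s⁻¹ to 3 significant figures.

With the same pressure gradient and density, V_g ∝ 1/f ∝ 1/sin φ.
V₂ = V₁ · sin φ₁ / sin φ₂ = 30.0 × sin 55° / sin 26°
V₂ = 30.0 × 0.8192/0.4384 = 56.1 m s⁻¹

56.1 m s⁻¹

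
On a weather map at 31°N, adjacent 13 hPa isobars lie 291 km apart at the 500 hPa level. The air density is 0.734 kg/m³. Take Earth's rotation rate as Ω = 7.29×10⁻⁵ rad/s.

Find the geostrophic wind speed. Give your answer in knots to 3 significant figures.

158 knots

Coriolis parameter at 31°N:
f = 2Ω sin φ = 2 × 7.29×10⁻⁵ × sin 31° = 7.51×10⁻⁵ s⁻¹
Pressure gradient: |∂P/∂n| = 1300 Pa / 291000 m = 4.47×10⁻³ Pa/m
Geostrophic balance (pressure-gradient force = Coriolis force):
V_g = (1/(fρ)) |∂P/∂n| = 4.47×10⁻³ / (7.51×10⁻⁵ × 0.734) = 81.1 m/s
Converting: 81.1 m/s × 1.944 = 158 knots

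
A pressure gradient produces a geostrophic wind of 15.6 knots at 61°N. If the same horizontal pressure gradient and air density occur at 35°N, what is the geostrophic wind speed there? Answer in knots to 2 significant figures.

24 knots

With the same pressure gradient and density, V_g ∝ 1/f ∝ 1/sin φ.
V₂ = V₁ · sin φ₁ / sin φ₂ = 15.6 × sin 61° / sin 35°
V₂ = 15.6 × 0.8746/0.5736 = 24 knots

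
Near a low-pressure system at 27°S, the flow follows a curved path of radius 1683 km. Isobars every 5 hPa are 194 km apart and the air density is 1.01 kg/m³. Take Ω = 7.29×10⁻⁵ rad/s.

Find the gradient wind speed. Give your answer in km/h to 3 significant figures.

Coriolis parameter at 27°S:
f = 2Ω sin φ = 2 × 7.29×10⁻⁵ × sin 27° = 6.62×10⁻⁵ s⁻¹
Pressure gradient: |∂P/∂n| = 500 Pa / 194000 m = 2.58×10⁻³ Pa/m
Geostrophic speed: V_g = |∂P/∂n|/(fρ) = 2.58×10⁻³/(6.62×10⁻⁵ × 1.01) = 38.6 m/s
Around a low, centrifugal force acts outward with Coriolis, so pressure-gradient force balances both:
(1/ρ)|∂P/∂n| = fV + V²/R  →  V² + fR·V − fR·V_g = 0
With fR = 6.62×10⁻⁵ × 1683×10³ m = 111 m/s:
V = [−fR + √((fR)² + 4 fR V_g)]/2 = [−111 + √(111² + 4×111×38.6)]/2 = 30.3 m/s
Subgeostrophic (V < V_g = 38.6 m/s), as expected around a low.
Converting: 30.3 m/s × 3.6 = 109 km/h

109 km/h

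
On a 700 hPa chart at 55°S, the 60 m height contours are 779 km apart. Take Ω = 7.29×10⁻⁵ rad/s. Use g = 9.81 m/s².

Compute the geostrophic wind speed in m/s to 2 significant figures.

6.3 m/s

Coriolis parameter at 55°S:
f = 2Ω sin φ = 2 × 7.29×10⁻⁵ × sin 55° = 1.19×10⁻⁴ s⁻¹
Height gradient: |∂Z/∂n| = 60 m / 779000 m = 7.70×10⁻⁵
On a pressure surface, geostrophic balance gives V_g = (g/f)|∂Z/∂n|:
V_g = 9.81 × 7.70×10⁻⁵ / 1.19×10⁻⁴ = 6.33 m/s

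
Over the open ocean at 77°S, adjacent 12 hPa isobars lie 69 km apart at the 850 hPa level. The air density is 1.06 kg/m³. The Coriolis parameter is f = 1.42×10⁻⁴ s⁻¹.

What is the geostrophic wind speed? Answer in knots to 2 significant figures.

220 knots

Pressure gradient: |∂P/∂n| = 1200 Pa / 69000 m = 1.74×10⁻² Pa/m
Geostrophic balance (pressure-gradient force = Coriolis force):
V_g = (1/(fρ)) |∂P/∂n| = 1.74×10⁻² / (1.42×10⁻⁴ × 1.06) = 116 m/s
Converting: 116 m/s × 1.944 = 220 knots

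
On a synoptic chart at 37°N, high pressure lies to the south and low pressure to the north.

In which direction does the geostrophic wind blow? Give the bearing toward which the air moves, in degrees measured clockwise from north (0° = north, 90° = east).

090°

The pressure-gradient force points toward the north (bearing 000°).
Geostrophic balance: in the Northern Hemisphere the Coriolis force deflects motion to the right, so the geostrophic wind blows 90° to the right of the pressure-gradient force (low pressure on the left).
Rotating 000° by 90° clockwise gives 090° — the wind blows toward the east.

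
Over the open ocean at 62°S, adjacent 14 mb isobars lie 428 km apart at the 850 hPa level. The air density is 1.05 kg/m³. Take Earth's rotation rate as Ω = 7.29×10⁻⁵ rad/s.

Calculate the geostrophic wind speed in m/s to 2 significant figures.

24 m/s

Coriolis parameter at 62°S:
f = 2Ω sin φ = 2 × 7.29×10⁻⁵ × sin 62° = 1.29×10⁻⁴ s⁻¹
Pressure gradient: |∂P/∂n| = 1400 Pa / 428000 m = 3.27×10⁻³ Pa/m
Geostrophic balance (pressure-gradient force = Coriolis force):
V_g = (1/(fρ)) |∂P/∂n| = 3.27×10⁻³ / (1.29×10⁻⁴ × 1.05) = 24.2 m/s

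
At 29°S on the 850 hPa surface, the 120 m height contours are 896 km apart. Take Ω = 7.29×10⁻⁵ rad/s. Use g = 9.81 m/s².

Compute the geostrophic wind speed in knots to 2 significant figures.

Coriolis parameter at 29°S:
f = 2Ω sin φ = 2 × 7.29×10⁻⁵ × sin 29° = 7.07×10⁻⁵ s⁻¹
Height gradient: |∂Z/∂n| = 120 m / 896000 m = 1.34×10⁻⁴
On a pressure surface, geostrophic balance gives V_g = (g/f)|∂Z/∂n|:
V_g = 9.81 × 1.34×10⁻⁴ / 7.07×10⁻⁵ = 18.6 m/s
Converting: 18.6 m/s × 1.944 = 36 knots

36 knots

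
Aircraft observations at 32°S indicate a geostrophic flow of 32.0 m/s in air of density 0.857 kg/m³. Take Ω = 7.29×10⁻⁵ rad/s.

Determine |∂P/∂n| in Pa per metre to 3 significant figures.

Coriolis parameter at 32°S:
f = 2Ω sin φ = 2 × 7.29×10⁻⁵ × sin 32° = 7.73×10⁻⁵ s⁻¹
Geostrophic balance rearranged: |∂P/∂n| = f ρ V_g
|∂P/∂n| = 7.73×10⁻⁵ × 0.857 × 32.0 = 2.12×10⁻³ Pa/m

2.12×10⁻³ Pa/m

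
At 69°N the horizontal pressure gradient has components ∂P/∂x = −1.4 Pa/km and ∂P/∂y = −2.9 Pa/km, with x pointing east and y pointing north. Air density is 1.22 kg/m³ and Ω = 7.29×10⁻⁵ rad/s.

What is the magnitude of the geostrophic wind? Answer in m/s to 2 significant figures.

19 m/s

Coriolis parameter at 69°N:
f = 2Ω sin φ = 2 × 7.29×10⁻⁵ × sin 69° = 1.36×10⁻⁴ s⁻¹
Component geostrophic relations (x east, y north):
u_g = −(1/(fρ)) ∂P/∂y,  v_g = (1/(fρ)) ∂P/∂x
u_g = −(−2.9×10⁻³)/(1.36×10⁻⁴ × 1.22) = 17.5 m/s;  v_g = (−1.4×10⁻³)/(1.36×10⁻⁴ × 1.22) = −8.43 m/s
|V_g| = √(u_g² + v_g²) = 19.4 m/s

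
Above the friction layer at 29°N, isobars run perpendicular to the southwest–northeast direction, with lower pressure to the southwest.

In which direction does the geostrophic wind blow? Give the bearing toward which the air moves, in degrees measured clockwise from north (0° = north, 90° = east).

315°

The pressure-gradient force points toward the southwest (bearing 225°).
Geostrophic balance: in the Northern Hemisphere the Coriolis force deflects motion to the right, so the geostrophic wind blows 90° to the right of the pressure-gradient force (low pressure on the left).
Rotating 225° by 90° clockwise gives 315° — the wind blows toward the northwest.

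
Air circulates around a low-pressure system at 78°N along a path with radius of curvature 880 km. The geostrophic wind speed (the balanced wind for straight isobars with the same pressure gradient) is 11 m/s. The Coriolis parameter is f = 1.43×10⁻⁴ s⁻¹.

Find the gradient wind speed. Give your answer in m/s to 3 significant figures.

10.2 m/s

Around a low, centrifugal force acts outward with Coriolis, so pressure-gradient force balances both:
(1/ρ)|∂P/∂n| = fV + V²/R  →  V² + fR·V − fR·V_g = 0
With fR = 1.43×10⁻⁴ × 880×10³ m = 126 m/s:
V = [−fR + √((fR)² + 4 fR V_g)]/2 = [−126 + √(126² + 4×126×11)]/2 = 10.2 m/s
Subgeostrophic (V < V_g = 11 m/s), as expected around a low.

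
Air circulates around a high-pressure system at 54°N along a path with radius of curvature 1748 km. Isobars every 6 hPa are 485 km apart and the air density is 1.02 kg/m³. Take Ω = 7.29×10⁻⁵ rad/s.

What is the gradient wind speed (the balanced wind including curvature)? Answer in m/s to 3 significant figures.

10.9 m/s

Coriolis parameter at 54°N:
f = 2Ω sin φ = 2 × 7.29×10⁻⁵ × sin 54° = 1.18×10⁻⁴ s⁻¹
Pressure gradient: |∂P/∂n| = 600 Pa / 485000 m = 1.24×10⁻³ Pa/m
Geostrophic speed: V_g = |∂P/∂n|/(fρ) = 1.24×10⁻³/(1.18×10⁻⁴ × 1.02) = 10.3 m/s
Around a high, pressure-gradient force acts outward with centrifugal, so Coriolis balances both:
fV = (1/ρ)|∂P/∂n| + V²/R  →  V² − fR·V + fR·V_g = 0
With fR = 1.18×10⁻⁴ × 1748×10³ m = 206 m/s:
V = [fR − √((fR)² − 4 fR V_g)]/2 = [206 − √(206² − 4×206×10.3)]/2 = 10.9 m/s
Supergeostrophic (V > V_g = 10.3 m/s), as expected around a high.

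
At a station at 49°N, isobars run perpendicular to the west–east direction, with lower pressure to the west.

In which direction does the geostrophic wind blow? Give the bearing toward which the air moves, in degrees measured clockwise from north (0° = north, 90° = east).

The pressure-gradient force points toward the west (bearing 270°).
Geostrophic balance: in the Northern Hemisphere the Coriolis force deflects motion to the right, so the geostrophic wind blows 90° to the right of the pressure-gradient force (low pressure on the left).
Rotating 270° by 90° clockwise gives 000° — the wind blows toward the north.

000°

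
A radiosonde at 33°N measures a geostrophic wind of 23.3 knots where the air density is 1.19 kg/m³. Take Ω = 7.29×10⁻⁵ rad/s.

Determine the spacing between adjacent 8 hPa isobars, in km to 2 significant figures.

710 km

Coriolis parameter at 33°N:
f = 2Ω sin φ = 2 × 7.29×10⁻⁵ × sin 33° = 7.94×10⁻⁵ s⁻¹
Wind speed in SI: 23.3 knots = 12.0 m/s
Geostrophic balance rearranged: |∂P/∂n| = f ρ V_g
|∂P/∂n| = 7.94×10⁻⁵ × 1.19 × 12.0 = 1.13×10⁻³ Pa/m
Isobar spacing: Δn = ΔP/|∂P/∂n| = 800 Pa / 1.13×10⁻³ Pa/m = 706289 m ≈ 710 km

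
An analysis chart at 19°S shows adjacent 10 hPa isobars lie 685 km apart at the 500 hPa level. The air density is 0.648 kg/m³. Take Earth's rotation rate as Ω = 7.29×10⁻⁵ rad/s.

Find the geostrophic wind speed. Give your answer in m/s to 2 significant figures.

Coriolis parameter at 19°S:
f = 2Ω sin φ = 2 × 7.29×10⁻⁵ × sin 19° = 4.75×10⁻⁵ s⁻¹
Pressure gradient: |∂P/∂n| = 1000 Pa / 685000 m = 1.46×10⁻³ Pa/m
Geostrophic balance (pressure-gradient force = Coriolis force):
V_g = (1/(fρ)) |∂P/∂n| = 1.46×10⁻³ / (4.75×10⁻⁵ × 0.648) = 47.5 m/s

47 m/s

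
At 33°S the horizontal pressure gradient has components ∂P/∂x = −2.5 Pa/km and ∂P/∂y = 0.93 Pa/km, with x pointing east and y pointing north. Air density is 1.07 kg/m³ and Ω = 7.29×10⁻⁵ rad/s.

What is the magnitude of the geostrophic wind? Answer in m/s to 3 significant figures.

31.4 m/s

Coriolis parameter at 33°S:
f = 2Ω sin φ = 2 × 7.29×10⁻⁵ × sin 33° = 7.94×10⁻⁵ s⁻¹
In the Southern Hemisphere f is negative: f = −7.94×10⁻⁵ s⁻¹.
Component geostrophic relations (x east, y north):
u_g = −(1/(fρ)) ∂P/∂y,  v_g = (1/(fρ)) ∂P/∂x
u_g = −(0.93×10⁻³)/(−7.94×10⁻⁵ × 1.07) = 10.9 m/s;  v_g = (−2.5×10⁻³)/(−7.94×10⁻⁵ × 1.07) = 29.4 m/s
|V_g| = √(u_g² + v_g²) = 31.4 m/s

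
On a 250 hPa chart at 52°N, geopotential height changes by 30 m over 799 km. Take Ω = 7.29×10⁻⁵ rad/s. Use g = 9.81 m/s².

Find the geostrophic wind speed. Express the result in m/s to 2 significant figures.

3.2 m/s

Coriolis parameter at 52°N:
f = 2Ω sin φ = 2 × 7.29×10⁻⁵ × sin 52° = 1.15×10⁻⁴ s⁻¹
Height gradient: |∂Z/∂n| = 30 m / 799000 m = 3.75×10⁻⁵
On a pressure surface, geostrophic balance gives V_g = (g/f)|∂Z/∂n|:
V_g = 9.81 × 3.75×10⁻⁵ / 1.15×10⁻⁴ = 3.21 m/s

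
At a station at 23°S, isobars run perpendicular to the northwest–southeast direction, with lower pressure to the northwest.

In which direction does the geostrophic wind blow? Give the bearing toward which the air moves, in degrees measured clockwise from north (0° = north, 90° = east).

The pressure-gradient force points toward the northwest (bearing 315°).
Geostrophic balance: in the Southern Hemisphere the Coriolis force deflects motion to the left, so the geostrophic wind blows 90° to the left of the pressure-gradient force (low pressure on the right).
Rotating 315° by 90° counterclockwise gives 225° — the wind blows toward the southwest.

225°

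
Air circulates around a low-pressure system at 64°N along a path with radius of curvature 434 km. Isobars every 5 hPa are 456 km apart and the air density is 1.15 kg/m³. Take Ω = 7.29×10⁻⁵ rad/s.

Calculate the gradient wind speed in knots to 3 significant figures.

12.7 knots

Coriolis parameter at 64°N:
f = 2Ω sin φ = 2 × 7.29×10⁻⁵ × sin 64° = 1.31×10⁻⁴ s⁻¹
Pressure gradient: |∂P/∂n| = 500 Pa / 456000 m = 1.10×10⁻³ Pa/m
Geostrophic speed: V_g = |∂P/∂n|/(fρ) = 1.10×10⁻³/(1.31×10⁻⁴ × 1.15) = 7.28 m/s
Around a low, centrifugal force acts outward with Coriolis, so pressure-gradient force balances both:
(1/ρ)|∂P/∂n| = fV + V²/R  →  V² + fR·V − fR·V_g = 0
With fR = 1.31×10⁻⁴ × 434×10³ m = 56.9 m/s:
V = [−fR + √((fR)² + 4 fR V_g)]/2 = [−56.9 + √(56.9² + 4×56.9×7.28)]/2 = 6.53 m/s
Subgeostrophic (V < V_g = 7.28 m/s), as expected around a low.
Converting: 6.53 m/s × 1.944 = 12.7 knots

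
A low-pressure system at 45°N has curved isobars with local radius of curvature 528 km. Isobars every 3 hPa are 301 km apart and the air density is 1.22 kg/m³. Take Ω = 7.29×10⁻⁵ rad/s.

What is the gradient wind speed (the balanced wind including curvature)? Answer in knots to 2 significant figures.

14 knots

Coriolis parameter at 45°N:
f = 2Ω sin φ = 2 × 7.29×10⁻⁵ × sin 45° = 1.03×10⁻⁴ s⁻¹
Pressure gradient: |∂P/∂n| = 300 Pa / 301000 m = 9.97×10⁻⁴ Pa/m
Geostrophic speed: V_g = |∂P/∂n|/(fρ) = 9.97×10⁻⁴/(1.03×10⁻⁴ × 1.22) = 7.92 m/s
Around a low, centrifugal force acts outward with Coriolis, so pressure-gradient force balances both:
(1/ρ)|∂P/∂n| = fV + V²/R  →  V² + fR·V − fR·V_g = 0
With fR = 1.03×10⁻⁴ × 528×10³ m = 54.4 m/s:
V = [−fR + √((fR)² + 4 fR V_g)]/2 = [−54.4 + √(54.4² + 4×54.4×7.92)]/2 = 7.02 m/s
Subgeostrophic (V < V_g = 7.92 m/s), as expected around a low.
Converting: 7.02 m/s × 1.944 = 14 knots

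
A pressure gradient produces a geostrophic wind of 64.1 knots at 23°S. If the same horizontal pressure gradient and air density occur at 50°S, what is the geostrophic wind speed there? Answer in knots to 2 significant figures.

With the same pressure gradient and density, V_g ∝ 1/f ∝ 1/sin φ.
V₂ = V₁ · sin φ₁ / sin φ₂ = 64.1 × sin 23° / sin 50°
V₂ = 64.1 × 0.3907/0.7660 = 33 knots

33 knots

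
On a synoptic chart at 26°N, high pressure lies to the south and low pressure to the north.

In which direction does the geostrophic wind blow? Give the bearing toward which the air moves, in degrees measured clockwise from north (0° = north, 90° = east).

090°

The pressure-gradient force points toward the north (bearing 000°).
Geostrophic balance: in the Northern Hemisphere the Coriolis force deflects motion to the right, so the geostrophic wind blows 90° to the right of the pressure-gradient force (low pressure on the left).
Rotating 000° by 90° clockwise gives 090° — the wind blows toward the east.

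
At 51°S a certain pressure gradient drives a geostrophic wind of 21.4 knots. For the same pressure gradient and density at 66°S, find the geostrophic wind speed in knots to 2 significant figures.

With the same pressure gradient and density, V_g ∝ 1/f ∝ 1/sin φ.
V₂ = V₁ · sin φ₁ / sin φ₂ = 21.4 × sin 51° / sin 66°
V₂ = 21.4 × 0.7771/0.9135 = 18 knots

18 knots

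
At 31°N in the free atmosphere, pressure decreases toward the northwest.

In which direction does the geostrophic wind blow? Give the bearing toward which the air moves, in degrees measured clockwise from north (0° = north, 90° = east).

The pressure-gradient force points toward the northwest (bearing 315°).
Geostrophic balance: in the Northern Hemisphere the Coriolis force deflects motion to the right, so the geostrophic wind blows 90° to the right of the pressure-gradient force (low pressure on the left).
Rotating 315° by 90° clockwise gives 045° — the wind blows toward the northeast.

045°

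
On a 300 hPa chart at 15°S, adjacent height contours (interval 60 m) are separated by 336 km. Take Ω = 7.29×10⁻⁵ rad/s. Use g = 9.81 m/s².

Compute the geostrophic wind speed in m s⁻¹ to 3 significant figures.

46.4 m s⁻¹

Coriolis parameter at 15°S:
f = 2Ω sin φ = 2 × 7.29×10⁻⁵ × sin 15° = 3.77×10⁻⁵ s⁻¹
Height gradient: |∂Z/∂n| = 60 m / 336000 m = 1.79×10⁻⁴
On a pressure surface, geostrophic balance gives V_g = (g/f)|∂Z/∂n|:
V_g = 9.81 × 1.79×10⁻⁴ / 3.77×10⁻⁵ = 46.4 m/s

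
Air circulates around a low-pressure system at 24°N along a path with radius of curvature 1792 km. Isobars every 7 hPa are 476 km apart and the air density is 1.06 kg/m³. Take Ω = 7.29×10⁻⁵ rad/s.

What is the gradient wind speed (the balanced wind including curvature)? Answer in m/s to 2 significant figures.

20 m/s

Coriolis parameter at 24°N:
f = 2Ω sin φ = 2 × 7.29×10⁻⁵ × sin 24° = 5.93×10⁻⁵ s⁻¹
Pressure gradient: |∂P/∂n| = 700 Pa / 476000 m = 1.47×10⁻³ Pa/m
Geostrophic speed: V_g = |∂P/∂n|/(fρ) = 1.47×10⁻³/(5.93×10⁻⁵ × 1.06) = 23.4 m/s
Around a low, centrifugal force acts outward with Coriolis, so pressure-gradient force balances both:
(1/ρ)|∂P/∂n| = fV + V²/R  →  V² + fR·V − fR·V_g = 0
With fR = 5.93×10⁻⁵ × 1792×10³ m = 106 m/s:
V = [−fR + √((fR)² + 4 fR V_g)]/2 = [−106 + √(106² + 4×106×23.4)]/2 = 19.7 m/s
Subgeostrophic (V < V_g = 23.4 m/s), as expected around a low.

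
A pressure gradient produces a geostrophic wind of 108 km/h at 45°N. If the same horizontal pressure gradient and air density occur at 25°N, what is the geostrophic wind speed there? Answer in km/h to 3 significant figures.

With the same pressure gradient and density, V_g ∝ 1/f ∝ 1/sin φ.
V₂ = V₁ · sin φ₁ / sin φ₂ = 108 × sin 45° / sin 25°
V₂ = 108 × 0.7071/0.4226 = 181 km/h

181 km/h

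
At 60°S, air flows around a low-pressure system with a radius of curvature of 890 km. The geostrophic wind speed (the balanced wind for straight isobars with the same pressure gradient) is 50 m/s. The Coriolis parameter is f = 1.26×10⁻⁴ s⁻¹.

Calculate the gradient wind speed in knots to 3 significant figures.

72.8 knots

Around a low, centrifugal force acts outward with Coriolis, so pressure-gradient force balances both:
(1/ρ)|∂P/∂n| = fV + V²/R  →  V² + fR·V − fR·V_g = 0
With fR = 1.26×10⁻⁴ × 890×10³ m = 112 m/s:
V = [−fR + √((fR)² + 4 fR V_g)]/2 = [−112 + √(112² + 4×112×50)]/2 = 37.5 m/s
Subgeostrophic (V < V_g = 50 m/s), as expected around a low.
Converting: 37.5 m/s × 1.944 = 72.8 knots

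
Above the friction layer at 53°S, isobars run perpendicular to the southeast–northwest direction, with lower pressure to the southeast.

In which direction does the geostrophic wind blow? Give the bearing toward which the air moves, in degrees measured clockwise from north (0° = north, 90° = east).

045°

The pressure-gradient force points toward the southeast (bearing 135°).
Geostrophic balance: in the Southern Hemisphere the Coriolis force deflects motion to the left, so the geostrophic wind blows 90° to the left of the pressure-gradient force (low pressure on the right).
Rotating 135° by 90° counterclockwise gives 045° — the wind blows toward the northeast.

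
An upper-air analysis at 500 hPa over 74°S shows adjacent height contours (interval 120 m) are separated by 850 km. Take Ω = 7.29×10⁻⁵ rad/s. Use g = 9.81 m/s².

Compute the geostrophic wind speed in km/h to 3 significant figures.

35.6 km/h

Coriolis parameter at 74°S:
f = 2Ω sin φ = 2 × 7.29×10⁻⁵ × sin 74° = 1.40×10⁻⁴ s⁻¹
Height gradient: |∂Z/∂n| = 120 m / 850000 m = 1.41×10⁻⁴
On a pressure surface, geostrophic balance gives V_g = (g/f)|∂Z/∂n|:
V_g = 9.81 × 1.41×10⁻⁴ / 1.40×10⁻⁴ = 9.88 m/s
Converting: 9.88 m/s × 3.6 = 35.6 km/h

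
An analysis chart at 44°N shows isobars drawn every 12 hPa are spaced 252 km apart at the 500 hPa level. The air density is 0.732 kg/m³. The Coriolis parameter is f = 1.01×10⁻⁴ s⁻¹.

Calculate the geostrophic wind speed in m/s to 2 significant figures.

64 m/s

Pressure gradient: |∂P/∂n| = 1200 Pa / 252000 m = 4.76×10⁻³ Pa/m
Geostrophic balance (pressure-gradient force = Coriolis force):
V_g = (1/(fρ)) |∂P/∂n| = 4.76×10⁻³ / (1.01×10⁻⁴ × 0.732) = 64.4 m/s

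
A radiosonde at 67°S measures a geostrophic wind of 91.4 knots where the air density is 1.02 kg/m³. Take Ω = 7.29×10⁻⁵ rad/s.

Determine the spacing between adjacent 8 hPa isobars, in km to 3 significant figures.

Coriolis parameter at 67°S:
f = 2Ω sin φ = 2 × 7.29×10⁻⁵ × sin 67° = 1.34×10⁻⁴ s⁻¹
Wind speed in SI: 91.4 knots = 47.0 m/s
Geostrophic balance rearranged: |∂P/∂n| = f ρ V_g
|∂P/∂n| = 1.34×10⁻⁴ × 1.02 × 47.0 = 6.44×10⁻³ Pa/m
Isobar spacing: Δn = ΔP/|∂P/∂n| = 800 Pa / 6.44×10⁻³ Pa/m = 124286 m ≈ 124 km

124 km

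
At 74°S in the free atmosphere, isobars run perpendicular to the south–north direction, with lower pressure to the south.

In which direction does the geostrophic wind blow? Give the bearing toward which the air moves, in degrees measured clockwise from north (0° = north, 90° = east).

090°

The pressure-gradient force points toward the south (bearing 180°).
Geostrophic balance: in the Southern Hemisphere the Coriolis force deflects motion to the left, so the geostrophic wind blows 90° to the left of the pressure-gradient force (low pressure on the right).
Rotating 180° by 90° counterclockwise gives 090° — the wind blows toward the east.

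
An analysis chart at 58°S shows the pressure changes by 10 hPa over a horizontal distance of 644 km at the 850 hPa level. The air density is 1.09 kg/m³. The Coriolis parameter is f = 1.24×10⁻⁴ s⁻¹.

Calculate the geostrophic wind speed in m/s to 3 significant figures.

Pressure gradient: |∂P/∂n| = 1000 Pa / 644000 m = 1.55×10⁻³ Pa/m
Geostrophic balance (pressure-gradient force = Coriolis force):
V_g = (1/(fρ)) |∂P/∂n| = 1.55×10⁻³ / (1.24×10⁻⁴ × 1.09) = 11.5 m/s

11.5 m/s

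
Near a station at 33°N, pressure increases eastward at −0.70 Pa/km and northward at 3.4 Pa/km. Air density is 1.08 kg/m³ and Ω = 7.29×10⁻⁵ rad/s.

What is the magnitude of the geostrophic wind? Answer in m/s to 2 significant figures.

Coriolis parameter at 33°N:
f = 2Ω sin φ = 2 × 7.29×10⁻⁵ × sin 33° = 7.94×10⁻⁵ s⁻¹
Component geostrophic relations (x east, y north):
u_g = −(1/(fρ)) ∂P/∂y,  v_g = (1/(fρ)) ∂P/∂x
u_g = −(3.4×10⁻³)/(7.94×10⁻⁵ × 1.08) = −39.6 m/s;  v_g = (−0.70×10⁻³)/(7.94×10⁻⁵ × 1.08) = −8.16 m/s
|V_g| = √(u_g² + v_g²) = 40.5 m/s

40 m/s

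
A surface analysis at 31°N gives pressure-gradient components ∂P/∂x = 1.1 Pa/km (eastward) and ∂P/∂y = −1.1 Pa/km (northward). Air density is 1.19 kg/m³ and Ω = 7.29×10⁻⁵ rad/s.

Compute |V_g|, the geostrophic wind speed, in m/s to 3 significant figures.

Coriolis parameter at 31°N:
f = 2Ω sin φ = 2 × 7.29×10⁻⁵ × sin 31° = 7.51×10⁻⁵ s⁻¹
Component geostrophic relations (x east, y north):
u_g = −(1/(fρ)) ∂P/∂y,  v_g = (1/(fρ)) ∂P/∂x
u_g = −(−1.1×10⁻³)/(7.51×10⁻⁵ × 1.19) = 12.3 m/s;  v_g = (1.1×10⁻³)/(7.51×10⁻⁵ × 1.19) = 12.3 m/s
|V_g| = √(u_g² + v_g²) = 17.4 m/s

17.4 m/s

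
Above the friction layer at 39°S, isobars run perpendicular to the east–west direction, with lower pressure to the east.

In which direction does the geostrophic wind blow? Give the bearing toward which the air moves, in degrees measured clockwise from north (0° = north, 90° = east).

000°

The pressure-gradient force points toward the east (bearing 090°).
Geostrophic balance: in the Southern Hemisphere the Coriolis force deflects motion to the left, so the geostrophic wind blows 90° to the left of the pressure-gradient force (low pressure on the right).
Rotating 090° by 90° counterclockwise gives 000° — the wind blows toward the north.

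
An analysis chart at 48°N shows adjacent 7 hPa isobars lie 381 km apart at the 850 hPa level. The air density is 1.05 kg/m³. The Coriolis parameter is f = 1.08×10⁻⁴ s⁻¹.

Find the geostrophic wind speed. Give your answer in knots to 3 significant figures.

31.5 knots

Pressure gradient: |∂P/∂n| = 700 Pa / 381000 m = 1.84×10⁻³ Pa/m
Geostrophic balance (pressure-gradient force = Coriolis force):
V_g = (1/(fρ)) |∂P/∂n| = 1.84×10⁻³ / (1.08×10⁻⁴ × 1.05) = 16.2 m/s
Converting: 16.2 m/s × 1.944 = 31.5 knots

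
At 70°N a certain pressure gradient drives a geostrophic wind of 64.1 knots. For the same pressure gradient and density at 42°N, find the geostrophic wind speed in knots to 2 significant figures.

With the same pressure gradient and density, V_g ∝ 1/f ∝ 1/sin φ.
V₂ = V₁ · sin φ₁ / sin φ₂ = 64.1 × sin 70° / sin 42°
V₂ = 64.1 × 0.9397/0.6691 = 90 knots

90 knots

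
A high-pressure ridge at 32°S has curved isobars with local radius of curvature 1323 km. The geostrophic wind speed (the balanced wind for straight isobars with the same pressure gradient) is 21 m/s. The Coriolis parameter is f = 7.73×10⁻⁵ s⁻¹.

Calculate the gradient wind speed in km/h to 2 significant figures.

110 km/h

Around a high, pressure-gradient force acts outward with centrifugal, so Coriolis balances both:
fV = (1/ρ)|∂P/∂n| + V²/R  →  V² − fR·V + fR·V_g = 0
With fR = 7.73×10⁻⁵ × 1323×10³ m = 102 m/s:
V = [fR − √((fR)² − 4 fR V_g)]/2 = [102 − √(102² − 4×102×21)]/2 = 29.5 m/s
Supergeostrophic (V > V_g = 21 m/s), as expected around a high.
Converting: 29.5 m/s × 3.6 = 110 km/h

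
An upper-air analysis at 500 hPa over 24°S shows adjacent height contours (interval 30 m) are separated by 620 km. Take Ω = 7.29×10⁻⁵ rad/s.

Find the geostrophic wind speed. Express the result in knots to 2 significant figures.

Coriolis parameter at 24°S:
f = 2Ω sin φ = 2 × 7.29×10⁻⁵ × sin 24° = 5.93×10⁻⁵ s⁻¹
Height gradient: |∂Z/∂n| = 30 m / 620000 m = 4.84×10⁻⁵
On a pressure surface, geostrophic balance gives V_g = (g/f)|∂Z/∂n|:
V_g = 9.81 × 4.84×10⁻⁵ / 5.93×10⁻⁵ = 8.00 m/s
Converting: 8.00 m/s × 1.944 = 16 knots

16 knots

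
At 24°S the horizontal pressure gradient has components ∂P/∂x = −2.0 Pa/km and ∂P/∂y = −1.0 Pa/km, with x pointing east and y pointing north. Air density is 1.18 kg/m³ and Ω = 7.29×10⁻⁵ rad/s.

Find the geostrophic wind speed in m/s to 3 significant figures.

32.0 m/s

Coriolis parameter at 24°S:
f = 2Ω sin φ = 2 × 7.29×10⁻⁵ × sin 24° = 5.93×10⁻⁵ s⁻¹
In the Southern Hemisphere f is negative: f = −5.93×10⁻⁵ s⁻¹.
Component geostrophic relations (x east, y north):
u_g = −(1/(fρ)) ∂P/∂y,  v_g = (1/(fρ)) ∂P/∂x
u_g = −(−1.0×10⁻³)/(−5.93×10⁻⁵ × 1.18) = −14.3 m/s;  v_g = (−2.0×10⁻³)/(−5.93×10⁻⁵ × 1.18) = 28.6 m/s
|V_g| = √(u_g² + v_g²) = 32.0 m/s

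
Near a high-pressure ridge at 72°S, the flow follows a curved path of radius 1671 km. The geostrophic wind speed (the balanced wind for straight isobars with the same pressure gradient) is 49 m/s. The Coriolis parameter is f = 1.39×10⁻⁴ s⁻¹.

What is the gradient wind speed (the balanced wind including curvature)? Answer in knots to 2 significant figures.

140 knots

Around a high, pressure-gradient force acts outward with centrifugal, so Coriolis balances both:
fV = (1/ρ)|∂P/∂n| + V²/R  →  V² − fR·V + fR·V_g = 0
With fR = 1.39×10⁻⁴ × 1671×10³ m = 232 m/s:
V = [fR − √((fR)² − 4 fR V_g)]/2 = [232 − √(232² − 4×232×49)]/2 = 70.2 m/s
Supergeostrophic (V > V_g = 49 m/s), as expected around a high.
Converting: 70.2 m/s × 1.944 = 140 knots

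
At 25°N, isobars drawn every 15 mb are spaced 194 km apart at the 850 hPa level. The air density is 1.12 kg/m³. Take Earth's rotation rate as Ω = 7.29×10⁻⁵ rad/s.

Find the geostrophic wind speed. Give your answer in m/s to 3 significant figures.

Coriolis parameter at 25°N:
f = 2Ω sin φ = 2 × 7.29×10⁻⁵ × sin 25° = 6.16×10⁻⁵ s⁻¹
Pressure gradient: |∂P/∂n| = 1500 Pa / 194000 m = 7.73×10⁻³ Pa/m
Geostrophic balance (pressure-gradient force = Coriolis force):
V_g = (1/(fρ)) |∂P/∂n| = 7.73×10⁻³ / (6.16×10⁻⁵ × 1.12) = 112 m/s

112 m/s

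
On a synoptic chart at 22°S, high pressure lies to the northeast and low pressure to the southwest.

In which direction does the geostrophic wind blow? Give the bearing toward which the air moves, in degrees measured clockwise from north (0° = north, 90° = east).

135°

The pressure-gradient force points toward the southwest (bearing 225°).
Geostrophic balance: in the Southern Hemisphere the Coriolis force deflects motion to the left, so the geostrophic wind blows 90° to the left of the pressure-gradient force (low pressure on the right).
Rotating 225° by 90° counterclockwise gives 135° — the wind blows toward the southeast.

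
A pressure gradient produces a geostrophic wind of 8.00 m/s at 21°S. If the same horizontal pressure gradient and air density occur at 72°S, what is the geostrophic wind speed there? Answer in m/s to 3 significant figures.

3.01 m/s

With the same pressure gradient and density, V_g ∝ 1/f ∝ 1/sin φ.
V₂ = V₁ · sin φ₁ / sin φ₂ = 8.00 × sin 21° / sin 72°
V₂ = 8.00 × 0.3584/0.9511 = 3.01 m/s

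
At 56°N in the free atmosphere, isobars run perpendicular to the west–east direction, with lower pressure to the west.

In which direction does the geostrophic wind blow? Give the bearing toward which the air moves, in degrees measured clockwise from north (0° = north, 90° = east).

000°

The pressure-gradient force points toward the west (bearing 270°).
Geostrophic balance: in the Northern Hemisphere the Coriolis force deflects motion to the right, so the geostrophic wind blows 90° to the right of the pressure-gradient force (low pressure on the left).
Rotating 270° by 90° clockwise gives 000° — the wind blows toward the north.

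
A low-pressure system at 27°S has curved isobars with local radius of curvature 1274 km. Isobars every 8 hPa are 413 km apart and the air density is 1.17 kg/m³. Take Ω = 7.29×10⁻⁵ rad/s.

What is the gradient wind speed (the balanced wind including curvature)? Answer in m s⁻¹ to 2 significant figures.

20 m s⁻¹

Coriolis parameter at 27°S:
f = 2Ω sin φ = 2 × 7.29×10⁻⁵ × sin 27° = 6.62×10⁻⁵ s⁻¹
Pressure gradient: |∂P/∂n| = 800 Pa / 413000 m = 1.94×10⁻³ Pa/m
Geostrophic speed: V_g = |∂P/∂n|/(fρ) = 1.94×10⁻³/(6.62×10⁻⁵ × 1.17) = 25.0 m/s
Around a low, centrifugal force acts outward with Coriolis, so pressure-gradient force balances both:
(1/ρ)|∂P/∂n| = fV + V²/R  →  V² + fR·V − fR·V_g = 0
With fR = 6.62×10⁻⁵ × 1274×10³ m = 84.3 m/s:
V = [−fR + √((fR)² + 4 fR V_g)]/2 = [−84.3 + √(84.3² + 4×84.3×25)]/2 = 20.2 m/s
Subgeostrophic (V < V_g = 25 m/s), as expected around a low.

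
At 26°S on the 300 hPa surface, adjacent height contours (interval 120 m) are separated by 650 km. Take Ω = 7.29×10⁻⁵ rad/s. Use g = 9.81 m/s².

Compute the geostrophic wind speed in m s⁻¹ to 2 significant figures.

28 m s⁻¹

Coriolis parameter at 26°S:
f = 2Ω sin φ = 2 × 7.29×10⁻⁵ × sin 26° = 6.39×10⁻⁵ s⁻¹
Height gradient: |∂Z/∂n| = 120 m / 650000 m = 1.85×10⁻⁴
On a pressure surface, geostrophic balance gives V_g = (g/f)|∂Z/∂n|:
V_g = 9.81 × 1.85×10⁻⁴ / 6.39×10⁻⁵ = 28.3 m/s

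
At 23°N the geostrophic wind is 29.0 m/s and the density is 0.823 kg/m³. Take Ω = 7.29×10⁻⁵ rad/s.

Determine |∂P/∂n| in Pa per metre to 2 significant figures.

Coriolis parameter at 23°N:
f = 2Ω sin φ = 2 × 7.29×10⁻⁵ × sin 23° = 5.70×10⁻⁵ s⁻¹
Geostrophic balance rearranged: |∂P/∂n| = f ρ V_g
|∂P/∂n| = 5.70×10⁻⁵ × 0.823 × 29.0 = 1.36×10⁻³ Pa/m

1.4×10⁻³ Pa/m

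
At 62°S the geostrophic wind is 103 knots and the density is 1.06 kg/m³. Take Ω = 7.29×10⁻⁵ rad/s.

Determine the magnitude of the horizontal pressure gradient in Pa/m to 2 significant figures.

Coriolis parameter at 62°S:
f = 2Ω sin φ = 2 × 7.29×10⁻⁵ × sin 62° = 1.29×10⁻⁴ s⁻¹
Wind speed in SI: 103 knots = 53.0 m/s
Geostrophic balance rearranged: |∂P/∂n| = f ρ V_g
|∂P/∂n| = 1.29×10⁻⁴ × 1.06 × 53.0 = 7.23×10⁻³ Pa/m

7.2×10⁻³ Pa/m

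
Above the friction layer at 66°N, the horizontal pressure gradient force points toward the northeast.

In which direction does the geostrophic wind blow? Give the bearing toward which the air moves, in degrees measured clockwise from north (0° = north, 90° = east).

The pressure-gradient force points toward the northeast (bearing 045°).
Geostrophic balance: in the Northern Hemisphere the Coriolis force deflects motion to the right, so the geostrophic wind blows 90° to the right of the pressure-gradient force (low pressure on the left).
Rotating 045° by 90° clockwise gives 135° — the wind blows toward the southeast.

135°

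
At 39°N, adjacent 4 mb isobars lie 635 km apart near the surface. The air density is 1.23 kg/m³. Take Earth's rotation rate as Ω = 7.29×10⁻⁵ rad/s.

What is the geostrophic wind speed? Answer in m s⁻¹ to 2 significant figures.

5.6 m s⁻¹

Coriolis parameter at 39°N:
f = 2Ω sin φ = 2 × 7.29×10⁻⁵ × sin 39° = 9.18×10⁻⁵ s⁻¹
Pressure gradient: |∂P/∂n| = 400 Pa / 635000 m = 6.30×10⁻⁴ Pa/m
Geostrophic balance (pressure-gradient force = Coriolis force):
V_g = (1/(fρ)) |∂P/∂n| = 6.30×10⁻⁴ / (9.18×10⁻⁵ × 1.23) = 5.58 m/s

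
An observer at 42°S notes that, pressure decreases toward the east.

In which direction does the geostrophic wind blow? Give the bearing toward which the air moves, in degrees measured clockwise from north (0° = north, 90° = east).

The pressure-gradient force points toward the east (bearing 090°).
Geostrophic balance: in the Southern Hemisphere the Coriolis force deflects motion to the left, so the geostrophic wind blows 90° to the left of the pressure-gradient force (low pressure on the right).
Rotating 090° by 90° counterclockwise gives 000° — the wind blows toward the north.

000°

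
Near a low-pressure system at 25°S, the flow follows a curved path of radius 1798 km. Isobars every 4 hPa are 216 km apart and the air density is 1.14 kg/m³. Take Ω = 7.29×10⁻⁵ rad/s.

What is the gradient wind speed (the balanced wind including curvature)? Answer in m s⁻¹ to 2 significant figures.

22 m s⁻¹

Coriolis parameter at 25°S:
f = 2Ω sin φ = 2 × 7.29×10⁻⁵ × sin 25° = 6.16×10⁻⁵ s⁻¹
Pressure gradient: |∂P/∂n| = 400 Pa / 216000 m = 1.85×10⁻³ Pa/m
Geostrophic speed: V_g = |∂P/∂n|/(fρ) = 1.85×10⁻³/(6.16×10⁻⁵ × 1.14) = 26.4 m/s
Around a low, centrifugal force acts outward with Coriolis, so pressure-gradient force balances both:
(1/ρ)|∂P/∂n| = fV + V²/R  →  V² + fR·V − fR·V_g = 0
With fR = 6.16×10⁻⁵ × 1798×10³ m = 111 m/s:
V = [−fR + √((fR)² + 4 fR V_g)]/2 = [−111 + √(111² + 4×111×26.4)]/2 = 22 m/s
Subgeostrophic (V < V_g = 26.4 m/s), as expected around a low.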